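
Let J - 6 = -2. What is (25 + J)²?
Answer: 841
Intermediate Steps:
J = 4 (J = 6 - 2 = 4)
(25 + J)² = (25 + 4)² = 29² = 841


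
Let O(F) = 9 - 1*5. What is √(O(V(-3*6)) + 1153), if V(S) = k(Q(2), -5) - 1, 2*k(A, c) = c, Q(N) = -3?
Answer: √1157 ≈ 34.015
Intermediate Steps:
k(A, c) = c/2
V(S) = -7/2 (V(S) = (½)*(-5) - 1 = -5/2 - 1 = -7/2)
O(F) = 4 (O(F) = 9 - 5 = 4)
√(O(V(-3*6)) + 1153) = √(4 + 1153) = √1157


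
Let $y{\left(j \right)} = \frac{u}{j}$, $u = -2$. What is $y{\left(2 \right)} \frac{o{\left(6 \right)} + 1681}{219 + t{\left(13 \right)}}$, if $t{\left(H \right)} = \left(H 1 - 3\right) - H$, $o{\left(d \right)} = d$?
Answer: $- \frac{1687}{216} \approx -7.8102$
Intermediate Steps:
$t{\left(H \right)} = -3$ ($t{\left(H \right)} = \left(H - 3\right) - H = \left(-3 + H\right) - H = -3$)
$y{\left(j \right)} = - \frac{2}{j}$
$y{\left(2 \right)} \frac{o{\left(6 \right)} + 1681}{219 + t{\left(13 \right)}} = - \frac{2}{2} \frac{6 + 1681}{219 - 3} = \left(-2\right) \frac{1}{2} \cdot \frac{1687}{216} = - \frac{1687}{216}$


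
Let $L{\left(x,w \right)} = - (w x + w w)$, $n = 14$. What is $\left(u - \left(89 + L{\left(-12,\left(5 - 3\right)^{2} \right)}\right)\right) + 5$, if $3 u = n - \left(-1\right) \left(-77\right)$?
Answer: $-137$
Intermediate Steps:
$L{\left(x,w \right)} = - w^{2} - w x$ ($L{\left(x,w \right)} = - (w x + w^{2}) = - (w^{2} + w x) = - w^{2} - w x$)
$u = -21$ ($u = \frac{14 - \left(-1\right) \left(-77\right)}{3} = \frac{14 - 77}{3} = \frac{1}{3} \left(-63\right) = -21$)
$\left(u - \left(89 + L{\left(-12,\left(5 - 3\right)^{2} \right)}\right)\right) + 5 = \left(-21 - \left(89 - \left(5 - 3\right)^{2} \left(\left(5 - 3\right)^{2} - 12\right)\right)\right) + 5 = \left(-21 - \left(89 - 2^{2} \left(2^{2} - 12\right)\right)\right) + 5 = \left(-21 - \left(89 - 4 \left(4 - 12\right)\right)\right) + 5 = \left(-21 - \left(89 - 4 \left(-8\right)\right)\right) + 5 = \left(-21 - 121\right) + 5 = -142 + 5 = -137$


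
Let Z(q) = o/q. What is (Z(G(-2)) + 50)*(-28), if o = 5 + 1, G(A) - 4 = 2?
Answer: -1428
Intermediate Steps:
G(A) = 6 (G(A) = 4 + 2 = 6)
o = 6
Z(q) = 6/q
(Z(G(-2)) + 50)*(-28) = (6/6 + 50)*(-28) = (6*(⅙) + 50)*(-28) = (1 + 50)*(-28) = 51*(-28) = -1428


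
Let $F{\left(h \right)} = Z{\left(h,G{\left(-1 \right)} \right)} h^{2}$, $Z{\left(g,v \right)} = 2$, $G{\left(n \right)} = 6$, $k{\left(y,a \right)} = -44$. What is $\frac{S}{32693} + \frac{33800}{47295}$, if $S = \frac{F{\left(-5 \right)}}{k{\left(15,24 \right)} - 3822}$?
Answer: $\frac{427201809965}{597766887171} \approx 0.71466$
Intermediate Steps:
$F{\left(h \right)} = 2 h^{2}$
$S = - \frac{25}{1933}$ ($S = \frac{2 \left(-5\right)^{2}}{-44 - 3822} = \frac{2 \cdot 25}{-3866} = 50 \left(- \frac{1}{3866}\right) = - \frac{25}{1933} \approx -0.012933$)
$\frac{S}{32693} + \frac{33800}{47295} = - \frac{25}{1933 \cdot 32693} + \frac{33800}{47295} = \left(- \frac{25}{1933}\right) \frac{1}{32693} + 33800 \cdot \frac{1}{47295} = - \frac{25}{63195569} + \frac{6760}{9459} = \frac{427201809965}{597766887171}$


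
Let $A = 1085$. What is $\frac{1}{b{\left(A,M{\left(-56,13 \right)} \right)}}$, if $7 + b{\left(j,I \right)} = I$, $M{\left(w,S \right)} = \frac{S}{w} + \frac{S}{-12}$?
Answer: $- \frac{168}{1397} \approx -0.12026$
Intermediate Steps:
$M{\left(w,S \right)} = - \frac{S}{12} + \frac{S}{w}$ ($M{\left(w,S \right)} = \frac{S}{w} + S \left(- \frac{1}{12}\right) = \frac{S}{w} - \frac{S}{12} = - \frac{S}{12} + \frac{S}{w}$)
$b{\left(j,I \right)} = -7 + I$
$\frac{1}{b{\left(A,M{\left(-56,13 \right)} \right)}} = \frac{1}{-7 + \left(\left(- \frac{1}{12}\right) 13 + \frac{13}{-56}\right)} = \frac{1}{-7 + \left(- \frac{13}{12} + 13 \left(- \frac{1}{56}\right)\right)} = \frac{1}{-7 - \frac{221}{168}} = \frac{1}{- \frac{1397}{168}} = - \frac{168}{1397}$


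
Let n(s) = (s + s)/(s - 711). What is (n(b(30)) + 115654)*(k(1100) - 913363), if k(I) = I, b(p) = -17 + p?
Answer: -36821884026279/349 ≈ -1.0551e+11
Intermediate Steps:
n(s) = 2*s/(-711 + s) (n(s) = (2*s)/(-711 + s) = 2*s/(-711 + s))
(n(b(30)) + 115654)*(k(1100) - 913363) = (2*(-17 + 30)/(-711 + (-17 + 30)) + 115654)*(1100 - 913363) = (2*13/(-711 + 13) + 115654)*(-912263) = (2*13/(-698) + 115654)*(-912263) = (2*13*(-1/698) + 115654)*(-912263) = (-13/349 + 115654)*(-912263) = (40363233/349)*(-912263) = -36821884026279/349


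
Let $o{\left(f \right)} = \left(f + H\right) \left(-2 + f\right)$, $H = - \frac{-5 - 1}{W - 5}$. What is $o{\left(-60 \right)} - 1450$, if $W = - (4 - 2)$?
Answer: $\frac{16262}{7} \approx 2323.1$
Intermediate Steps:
$W = -2$ ($W = \left(-1\right) 2 = -2$)
$H = - \frac{6}{7}$ ($H = - \frac{-5 - 1}{-2 - 5} = - \frac{-6}{-7} = - \frac{\left(-6\right) \left(-1\right)}{7} = \left(-1\right) \frac{6}{7} = - \frac{6}{7} \approx -0.85714$)
$o{\left(f \right)} = \left(-2 + f\right) \left(- \frac{6}{7} + f\right)$ ($o{\left(f \right)} = \left(f - \frac{6}{7}\right) \left(-2 + f\right) = \left(- \frac{6}{7} + f\right) \left(-2 + f\right) = \left(-2 + f\right) \left(- \frac{6}{7} + f\right)$)
$o{\left(-60 \right)} - 1450 = \left(\frac{12}{7} + \left(-60\right)^{2} - - \frac{1200}{7}\right) - 1450 = \left(\frac{12}{7} + 3600 + \frac{1200}{7}\right) - 1450 = \frac{26412}{7} - 1450 = \frac{16262}{7}$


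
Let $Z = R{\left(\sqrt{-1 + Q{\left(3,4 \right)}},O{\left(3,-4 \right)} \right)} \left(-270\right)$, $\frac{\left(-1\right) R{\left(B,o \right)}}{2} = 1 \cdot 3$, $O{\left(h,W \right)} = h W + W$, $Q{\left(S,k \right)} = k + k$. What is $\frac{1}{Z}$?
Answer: $\frac{1}{1620} \approx 0.00061728$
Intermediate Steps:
$Q{\left(S,k \right)} = 2 k$
$O{\left(h,W \right)} = W + W h$ ($O{\left(h,W \right)} = W h + W = W + W h$)
$R{\left(B,o \right)} = -6$ ($R{\left(B,o \right)} = - 2 \cdot 1 \cdot 3 = \left(-2\right) 3 = -6$)
$Z = 1620$ ($Z = \left(-6\right) \left(-270\right) = 1620$)
$\frac{1}{Z} = \frac{1}{1620}$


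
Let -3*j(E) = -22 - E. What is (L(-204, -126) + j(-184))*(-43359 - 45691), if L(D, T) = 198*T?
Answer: 2226428100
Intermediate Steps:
j(E) = 22/3 + E/3 (j(E) = -(-22 - E)/3 = 22/3 + E/3)
(L(-204, -126) + j(-184))*(-43359 - 45691) = (198*(-126) + (22/3 + (1/3)*(-184)))*(-43359 - 45691) = (-24948 + (22/3 - 184/3))*(-89050) = (-24948 - 54)*(-89050) = -25002*(-89050) = 2226428100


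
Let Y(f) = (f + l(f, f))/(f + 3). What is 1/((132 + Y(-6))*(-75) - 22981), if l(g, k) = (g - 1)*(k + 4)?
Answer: -1/32681 ≈ -3.0599e-5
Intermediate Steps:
l(g, k) = (-1 + g)*(4 + k)
Y(f) = (-4 + f² + 4*f)/(3 + f) (Y(f) = (f + (-4 - f + 4*f + f*f))/(f + 3) = (f + (-4 - f + 4*f + f²))/(3 + f) = (f + (-4 + f² + 3*f))/(3 + f) = (-4 + f² + 4*f)/(3 + f))
1/((132 + Y(-6))*(-75) - 22981) = 1/((132 + (-4 + (-6)² + 4*(-6))/(3 - 6))*(-75) - 22981) = 1/((132 + (-4 + 36 - 24)/(-3))*(-75) - 22981) = 1/((132 - ⅓*8)*(-75) - 22981) = 1/((132 - 8/3)*(-75) - 22981) = 1/((388/3)*(-75) - 22981) = 1/(-9700 - 22981) = 1/(-32681) = -1/32681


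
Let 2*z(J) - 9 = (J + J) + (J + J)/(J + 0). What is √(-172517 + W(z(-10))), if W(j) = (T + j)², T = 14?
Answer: I*√689707/2 ≈ 415.24*I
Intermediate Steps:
z(J) = 11/2 + J (z(J) = 9/2 + ((J + J) + (J + J)/(J + 0))/2 = 9/2 + (2*J + (2*J)/J)/2 = 9/2 + (2*J + 2)/2 = 9/2 + (2 + 2*J)/2 = 9/2 + (1 + J) = 11/2 + J)
W(j) = (14 + j)²
√(-172517 + W(z(-10))) = √(-172517 + (14 + (11/2 - 10))²) = √(-172517 + (14 - 9/2)²) = √(-172517 + (19/2)²) = √(-172517 + 361/4) = √(-689707/4) = I*√689707/2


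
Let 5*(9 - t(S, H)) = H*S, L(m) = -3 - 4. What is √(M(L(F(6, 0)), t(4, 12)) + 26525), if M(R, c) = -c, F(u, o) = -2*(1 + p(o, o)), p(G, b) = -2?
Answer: 2*√165785/5 ≈ 162.87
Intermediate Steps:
F(u, o) = 2 (F(u, o) = -2*(1 - 2) = -2*(-1) = 2)
L(m) = -7
t(S, H) = 9 - H*S/5
√(M(L(F(6, 0)), t(4, 12)) + 26525) = √(-(9 - ⅕*12*4) + 26525) = √(-(9 - 48/5) + 26525) = √(-1*(-⅗) + 26525) = √(⅗ + 26525) = √(132628/5) = 2*√165785/5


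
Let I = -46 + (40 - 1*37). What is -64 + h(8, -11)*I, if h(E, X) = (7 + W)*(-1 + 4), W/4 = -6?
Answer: 2129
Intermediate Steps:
W = -24 (W = 4*(-6) = -24)
h(E, X) = -51 (h(E, X) = (7 - 24)*(-1 + 4) = -17*3 = -51)
I = -43 (I = -46 + (40 - 37) = -46 + 3 = -43)
-64 + h(8, -11)*I = -64 - 51*(-43) = -64 + 2193 = 2129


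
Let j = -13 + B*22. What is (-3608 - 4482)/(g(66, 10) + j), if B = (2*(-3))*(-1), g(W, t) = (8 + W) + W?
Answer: -8090/259 ≈ -31.236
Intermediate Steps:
g(W, t) = 8 + 2*W
B = 6 (B = -6*(-1) = 6)
j = 119 (j = -13 + 6*22 = -13 + 132 = 119)
(-3608 - 4482)/(g(66, 10) + j) = (-3608 - 4482)/((8 + 2*66) + 119) = -8090/((8 + 132) + 119) = -8090/(140 + 119) = -8090/259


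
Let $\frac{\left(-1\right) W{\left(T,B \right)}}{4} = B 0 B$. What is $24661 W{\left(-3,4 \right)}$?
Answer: $0$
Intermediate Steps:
$W{\left(T,B \right)} = 0$ ($W{\left(T,B \right)} = - 4 B 0 B = - 4 \cdot 0 B = \left(-4\right) 0 = 0$)
$24661 W{\left(-3,4 \right)} = 24661 \cdot 0 = 0$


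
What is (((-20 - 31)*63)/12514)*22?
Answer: -35343/6257 ≈ -5.6486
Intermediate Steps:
(((-20 - 31)*63)/12514)*22 = (-51*63*(1/12514))*22 = -3213*1/12514*22 = -3213/12514*22 = -35343/6257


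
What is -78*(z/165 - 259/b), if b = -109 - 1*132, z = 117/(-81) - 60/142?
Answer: -702523952/8469945 ≈ -82.943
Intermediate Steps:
z = -1193/639 (z = 117*(-1/81) - 60*1/142 = -13/9 - 30/71 = -1193/639 ≈ -1.8670)
b = -241 (b = -109 - 132 = -241)
-78*(z/165 - 259/b) = -78*(-1193/639/165 - 259/(-241)) = -78*(-1193/639*1/165 - 259*(-1/241)) = -78*(-1193/105435 + 259/241) = -78*27020152/25409835 = -702523952/8469945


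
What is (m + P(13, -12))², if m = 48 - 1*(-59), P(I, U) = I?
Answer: 14400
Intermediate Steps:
m = 107 (m = 48 + 59 = 107)
(m + P(13, -12))² = (107 + 13)² = 120² = 14400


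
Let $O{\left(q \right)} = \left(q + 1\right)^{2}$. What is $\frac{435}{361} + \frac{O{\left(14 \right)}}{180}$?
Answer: $\frac{3545}{1444} \approx 2.455$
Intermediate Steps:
$O{\left(q \right)} = \left(1 + q\right)^{2}$
$\frac{435}{361} + \frac{O{\left(14 \right)}}{180} = \frac{435}{361} + \frac{\left(1 + 14\right)^{2}}{180} = 435 \cdot \frac{1}{361} + 15^{2} \cdot \frac{1}{180} = \frac{435}{361} + 225 \cdot \frac{1}{180} = \frac{435}{361} + \frac{5}{4} = \frac{3545}{1444}$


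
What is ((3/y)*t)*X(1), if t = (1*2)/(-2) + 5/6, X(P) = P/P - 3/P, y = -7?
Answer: -1/7 ≈ -0.14286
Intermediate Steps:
X(P) = 1 - 3/P
t = -1/6 (t = 2*(-1/2) + 5*(1/6) = -1 + 5/6 = -1/6 ≈ -0.16667)
((3/y)*t)*X(1) = ((3/(-7))*(-1/6))*((-3 + 1)/1) = ((3*(-1/7))*(-1/6))*(1*(-2)) = -3/7*(-1/6)*(-2) = (1/14)*(-2) = -1/7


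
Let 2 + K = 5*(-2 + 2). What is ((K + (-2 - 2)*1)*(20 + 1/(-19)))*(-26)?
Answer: 59124/19 ≈ 3111.8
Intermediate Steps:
K = -2 (K = -2 + 5*(-2 + 2) = -2 + 5*0 = -2 + 0 = -2)
((K + (-2 - 2)*1)*(20 + 1/(-19)))*(-26) = ((-2 + (-2 - 2)*1)*(20 + 1/(-19)))*(-26) = ((-2 - 4*1)*(20 - 1/19))*(-26) = ((-2 - 4)*(379/19))*(-26) = -6*379/19*(-26) = -2274/19*(-26) = 59124/19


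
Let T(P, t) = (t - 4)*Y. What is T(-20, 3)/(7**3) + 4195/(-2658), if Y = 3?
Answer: -1446859/911694 ≈ -1.5870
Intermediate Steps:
T(P, t) = -12 + 3*t (T(P, t) = (t - 4)*3 = (-4 + t)*3 = -12 + 3*t)
T(-20, 3)/(7**3) + 4195/(-2658) = (-12 + 3*3)/(7**3) + 4195/(-2658) = (-12 + 9)/343 + 4195*(-1/2658) = -3*1/343 - 4195/2658 = -3/343 - 4195/2658 = -1446859/911694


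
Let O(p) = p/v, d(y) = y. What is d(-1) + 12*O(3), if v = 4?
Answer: 8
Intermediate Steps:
O(p) = p/4
d(-1) + 12*O(3) = -1 + 12*((¼)*3) = -1 + 12*(¾) = -1 + 9 = 8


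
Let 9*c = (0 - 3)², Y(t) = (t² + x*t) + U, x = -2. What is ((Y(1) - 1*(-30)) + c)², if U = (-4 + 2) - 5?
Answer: 529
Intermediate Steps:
U = -7 (U = -2 - 5 = -7)
Y(t) = -7 + t² - 2*t (Y(t) = (t² - 2*t) - 7 = -7 + t² - 2*t)
c = 1 (c = (0 - 3)²/9 = (⅑)*(-3)² = (⅑)*9 = 1)
((Y(1) - 1*(-30)) + c)² = (((-7 + 1² - 2*1) - 1*(-30)) + 1)² = (((-7 + 1 - 2) + 30) + 1)² = ((-8 + 30) + 1)² = (22 + 1)² = 23² = 529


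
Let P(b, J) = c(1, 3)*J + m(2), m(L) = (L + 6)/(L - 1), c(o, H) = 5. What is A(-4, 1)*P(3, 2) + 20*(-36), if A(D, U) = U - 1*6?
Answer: -810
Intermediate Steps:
A(D, U) = -6 + U (A(D, U) = U - 6 = -6 + U)
m(L) = (6 + L)/(-1 + L)
P(b, J) = 8 + 5*J (P(b, J) = 5*J + (6 + 2)/(-1 + 2) = 5*J + 8/1 = 5*J + 1*8 = 5*J + 8 = 8 + 5*J)
A(-4, 1)*P(3, 2) + 20*(-36) = (-6 + 1)*(8 + 5*2) + 20*(-36) = -5*(8 + 10) - 720 = -5*18 - 720 = -90 - 720 = -810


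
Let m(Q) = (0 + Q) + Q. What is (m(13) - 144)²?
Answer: 13924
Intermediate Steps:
m(Q) = 2*Q (m(Q) = Q + Q = 2*Q)
(m(13) - 144)² = (2*13 - 144)² = (26 - 144)² = (-118)² = 13924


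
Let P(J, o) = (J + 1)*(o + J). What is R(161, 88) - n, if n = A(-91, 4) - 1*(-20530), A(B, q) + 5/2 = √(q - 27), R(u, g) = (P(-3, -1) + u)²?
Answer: 16067/2 - I*√23 ≈ 8033.5 - 4.7958*I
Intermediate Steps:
P(J, o) = (1 + J)*(J + o)
R(u, g) = (8 + u)² (R(u, g) = ((-3 - 1 + (-3)² - 3*(-1)) + u)² = ((-3 - 1 + 9 + 3) + u)² = (8 + u)²)
A(B, q) = -5/2 + √(-27 + q) (A(B, q) = -5/2 + √(q - 27) = -5/2 + √(-27 + q))
n = 41055/2 + I*√23 (n = (-5/2 + √(-27 + 4)) - 1*(-20530) = (-5/2 + √(-23)) + 20530 = (-5/2 + I*√23) + 20530 = 41055/2 + I*√23 ≈ 20528.0 + 4.7958*I)
R(161, 88) - n = (8 + 161)² - (41055/2 + I*√23) = 169² + (-41055/2 - I*√23) = 28561 + (-41055/2 - I*√23) = 16067/2 - I*√23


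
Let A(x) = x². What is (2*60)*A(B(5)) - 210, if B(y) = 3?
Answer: 870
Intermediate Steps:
(2*60)*A(B(5)) - 210 = (2*60)*3² - 210 = 120*9 - 210 = 1080 - 210 = 870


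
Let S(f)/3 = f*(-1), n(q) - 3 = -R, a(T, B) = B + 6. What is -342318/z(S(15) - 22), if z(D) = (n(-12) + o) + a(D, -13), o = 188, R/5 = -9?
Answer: -342318/229 ≈ -1494.8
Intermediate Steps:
R = -45 (R = 5*(-9) = -45)
a(T, B) = 6 + B
n(q) = 48 (n(q) = 3 - 1*(-45) = 3 + 45 = 48)
S(f) = -3*f (S(f) = 3*(f*(-1)) = 3*(-f) = -3*f)
z(D) = 229 (z(D) = (48 + 188) + (6 - 13) = 236 - 7 = 229)
-342318/z(S(15) - 22) = -342318/229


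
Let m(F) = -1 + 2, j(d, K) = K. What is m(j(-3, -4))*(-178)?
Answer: -178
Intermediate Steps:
m(F) = 1
m(j(-3, -4))*(-178) = 1*(-178) = -178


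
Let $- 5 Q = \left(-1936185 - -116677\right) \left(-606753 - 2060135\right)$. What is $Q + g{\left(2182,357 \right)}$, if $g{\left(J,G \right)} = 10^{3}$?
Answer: $- \frac{4852424046104}{5} \approx -9.7048 \cdot 10^{11}$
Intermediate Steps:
$g{\left(J,G \right)} = 1000$
$Q = - \frac{4852424051104}{5}$ ($Q = - \frac{\left(-1936185 - -116677\right) \left(-606753 - 2060135\right)}{5} = - \frac{\left(-1936185 + \left(-949344 + 1066021\right)\right) \left(-2666888\right)}{5} = - \frac{\left(-1936185 + 116677\right) \left(-2666888\right)}{5} = - \frac{\left(-1819508\right) \left(-2666888\right)}{5} = \left(- \frac{1}{5}\right) 4852424051104 = - \frac{4852424051104}{5} \approx -9.7048 \cdot 10^{11}$)
$Q + g{\left(2182,357 \right)} = - \frac{4852424051104}{5} + 1000 = - \frac{4852424046104}{5}$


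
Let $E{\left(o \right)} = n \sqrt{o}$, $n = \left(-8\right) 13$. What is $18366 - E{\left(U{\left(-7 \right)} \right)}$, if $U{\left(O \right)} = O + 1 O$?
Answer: $18366 + 104 i \sqrt{14} \approx 18366.0 + 389.13 i$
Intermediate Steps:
$U{\left(O \right)} = 2 O$ ($U{\left(O \right)} = O + O = 2 O$)
$n = -104$
$E{\left(o \right)} = - 104 \sqrt{o}$
$18366 - E{\left(U{\left(-7 \right)} \right)} = 18366 - - 104 \sqrt{2 \left(-7\right)} = 18366 - - 104 \sqrt{-14} = 18366 - - 104 i \sqrt{14} = 18366 + 104 i \sqrt{14}$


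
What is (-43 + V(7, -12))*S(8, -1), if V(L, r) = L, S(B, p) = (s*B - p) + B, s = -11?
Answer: 2844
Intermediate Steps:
S(B, p) = -p - 10*B (S(B, p) = (-11*B - p) + B = (-p - 11*B) + B = -p - 10*B)
(-43 + V(7, -12))*S(8, -1) = (-43 + 7)*(-1*(-1) - 10*8) = -36*(1 - 80) = -36*(-79) = 2844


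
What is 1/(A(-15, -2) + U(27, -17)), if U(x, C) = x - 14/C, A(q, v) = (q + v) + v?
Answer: 17/150 ≈ 0.11333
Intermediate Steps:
A(q, v) = q + 2*v
U(x, C) = x - 14/C
1/(A(-15, -2) + U(27, -17)) = 1/((-15 + 2*(-2)) + (27 - 14/(-17))) = 1/((-15 - 4) + (27 - 14*(-1/17))) = 1/(-19 + (27 + 14/17)) = 1/(-19 + 473/17) = 1/(150/17) = 17/150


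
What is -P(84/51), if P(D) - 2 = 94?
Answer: -96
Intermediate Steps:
P(D) = 96 (P(D) = 2 + 94 = 96)
-P(84/51) = -1*96 = -96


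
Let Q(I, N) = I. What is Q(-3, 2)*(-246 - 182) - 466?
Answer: 818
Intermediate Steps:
Q(-3, 2)*(-246 - 182) - 466 = -3*(-246 - 182) - 466 = -3*(-428) - 466 = 1284 - 466 = 818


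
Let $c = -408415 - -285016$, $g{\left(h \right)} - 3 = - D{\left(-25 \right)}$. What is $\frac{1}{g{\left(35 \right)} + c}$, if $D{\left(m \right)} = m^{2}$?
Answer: $- \frac{1}{124021} \approx -8.0631 \cdot 10^{-6}$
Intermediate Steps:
$g{\left(h \right)} = -622$ ($g{\left(h \right)} = 3 - \left(-25\right)^{2} = 3 - 625 = -622$)
$c = -123399$ ($c = -408415 + 285016 = -123399$)
$\frac{1}{g{\left(35 \right)} + c} = \frac{1}{-622 - 123399} = \frac{1}{-124021} = - \frac{1}{124021}$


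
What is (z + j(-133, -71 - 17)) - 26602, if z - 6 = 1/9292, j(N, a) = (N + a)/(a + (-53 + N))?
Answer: -33855787481/1273004 ≈ -26595.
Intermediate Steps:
j(N, a) = (N + a)/(-53 + N + a)
z = 55753/9292 (z = 6 + 1/9292 = 55753/9292 ≈ 6.0001)
(z + j(-133, -71 - 17)) - 26602 = (55753/9292 + (-133 + (-71 - 17))/(-53 - 133 + (-71 - 17))) - 26602 = (55753/9292 + (-133 - 88)/(-53 - 133 - 88)) - 26602 = (55753/9292 - 221/(-274)) - 26602 = (55753/9292 - 1/274*(-221)) - 26602 = (55753/9292 + 221/274) - 26602 = 8664927/1273004 - 26602 = -33855787481/1273004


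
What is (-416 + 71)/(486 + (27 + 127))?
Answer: -69/128 ≈ -0.53906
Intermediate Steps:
(-416 + 71)/(486 + (27 + 127)) = -345/(486 + 154) = -345/640 = -345*1/640 = -69/128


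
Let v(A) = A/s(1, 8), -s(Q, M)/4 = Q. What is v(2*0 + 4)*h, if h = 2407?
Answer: -2407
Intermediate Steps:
s(Q, M) = -4*Q
v(A) = -A/4 (v(A) = A/((-4*1)) = A/(-4) = A*(-¼) = -A/4)
v(2*0 + 4)*h = -(2*0 + 4)/4*2407 = -(0 + 4)/4*2407 = -¼*4*2407 = -1*2407 = -2407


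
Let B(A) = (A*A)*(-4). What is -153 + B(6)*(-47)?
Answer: 6615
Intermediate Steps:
B(A) = -4*A² (B(A) = A²*(-4) = -4*A²)
-153 + B(6)*(-47) = -153 - 4*6²*(-47) = -153 - 4*36*(-47) = -153 - 144*(-47) = -153 + 6768 = 6615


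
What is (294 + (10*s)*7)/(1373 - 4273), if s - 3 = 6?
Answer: -231/725 ≈ -0.31862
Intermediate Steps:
s = 9 (s = 3 + 6 = 9)
(294 + (10*s)*7)/(1373 - 4273) = (294 + (10*9)*7)/(1373 - 4273) = (294 + 90*7)/(-2900) = (294 + 630)*(-1/2900) = 924*(-1/2900) = -231/725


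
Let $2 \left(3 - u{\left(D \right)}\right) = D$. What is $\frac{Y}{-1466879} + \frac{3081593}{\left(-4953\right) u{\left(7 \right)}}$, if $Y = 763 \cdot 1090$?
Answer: $\frac{9036528854984}{7265451687} \approx 1243.8$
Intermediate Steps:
$u{\left(D \right)} = 3 - \frac{D}{2}$
$Y = 831670$
$\frac{Y}{-1466879} + \frac{3081593}{\left(-4953\right) u{\left(7 \right)}} = \frac{831670}{-1466879} + \frac{3081593}{\left(-4953\right) \left(3 - \frac{7}{2}\right)} = 831670 \left(- \frac{1}{1466879}\right) + \frac{3081593}{\left(-4953\right) \left(3 - \frac{7}{2}\right)} = - \frac{831670}{1466879} + \frac{3081593}{\left(-4953\right) \left(- \frac{1}{2}\right)} = - \frac{831670}{1466879} + \frac{3081593}{\frac{4953}{2}} = - \frac{831670}{1466879} + 3081593 \cdot \frac{2}{4953} = - \frac{831670}{1466879} + \frac{6163186}{4953} = \frac{9036528854984}{7265451687}$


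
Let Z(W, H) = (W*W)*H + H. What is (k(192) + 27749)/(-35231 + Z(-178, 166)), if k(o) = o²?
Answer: 64613/5224479 ≈ 0.012367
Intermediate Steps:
Z(W, H) = H + H*W² (Z(W, H) = W²*H + H = H*W² + H = H + H*W²)
(k(192) + 27749)/(-35231 + Z(-178, 166)) = (192² + 27749)/(-35231 + 166*(1 + (-178)²)) = (36864 + 27749)/(-35231 + 166*(1 + 31684)) = 64613/(-35231 + 166*31685) = 64613/(-35231 + 5259710) = 64613/5224479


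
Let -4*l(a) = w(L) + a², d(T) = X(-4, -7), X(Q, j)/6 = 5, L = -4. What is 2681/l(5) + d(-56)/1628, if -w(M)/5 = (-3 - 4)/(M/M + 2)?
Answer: -1190289/4070 ≈ -292.45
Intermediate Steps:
X(Q, j) = 30 (X(Q, j) = 6*5 = 30)
w(M) = 35/3 (w(M) = -5*(-3 - 4)/(M/M + 2) = -(-35)/(1 + 2) = -(-35)/3 = -5*(-7/3) = 35/3)
d(T) = 30
l(a) = -35/12 - a²/4 (l(a) = -(35/3 + a²)/4 = -35/12 - a²/4)
2681/l(5) + d(-56)/1628 = 2681/(-35/12 - ¼*5²) + 30/1628 = 2681/(-35/12 - ¼*25) + 30*(1/1628) = 2681/(-35/12 - 25/4) + 15/814 = 2681/(-55/6) + 15/814 = 2681*(-6/55) + 15/814 = -16086/55 + 15/814 = -1190289/4070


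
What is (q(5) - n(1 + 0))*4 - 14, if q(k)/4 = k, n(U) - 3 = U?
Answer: 50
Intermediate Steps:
n(U) = 3 + U
q(k) = 4*k
(q(5) - n(1 + 0))*4 - 14 = (4*5 - (3 + (1 + 0)))*4 - 14 = (20 - (3 + 1))*4 - 14 = (20 - 1*4)*4 - 14 = (20 - 4)*4 - 14 = 16*4 - 14 = 64 - 14 = 50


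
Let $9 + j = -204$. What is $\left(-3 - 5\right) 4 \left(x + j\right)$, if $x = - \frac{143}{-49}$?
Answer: $\frac{329408}{49} \approx 6722.6$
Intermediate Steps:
$j = -213$ ($j = -9 - 204 = -213$)
$x = \frac{143}{49}$ ($x = \left(-143\right) \left(- \frac{1}{49}\right) = \frac{143}{49} \approx 2.9184$)
$\left(-3 - 5\right) 4 \left(x + j\right) = \left(-3 - 5\right) 4 \left(\frac{143}{49} - 213\right) = \left(-8\right) 4 \left(- \frac{10294}{49}\right) = \left(-32\right) \left(- \frac{10294}{49}\right) = \frac{329408}{49}$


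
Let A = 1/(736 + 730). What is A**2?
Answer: 1/2149156 ≈ 4.6530e-7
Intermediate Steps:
A = 1/1466 ≈ 0.00068213
A**2 = (1/1466)**2 = 1/2149156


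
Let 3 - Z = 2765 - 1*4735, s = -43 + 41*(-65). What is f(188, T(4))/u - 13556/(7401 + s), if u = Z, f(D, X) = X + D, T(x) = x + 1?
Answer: -25840239/9259289 ≈ -2.7907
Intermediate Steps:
s = -2708 (s = -43 - 2665 = -2708)
T(x) = 1 + x
f(D, X) = D + X
Z = 1973 (Z = 3 - (2765 - 1*4735) = 3 - (2765 - 4735) = 3 - 1*(-1970) = 3 + 1970 = 1973)
u = 1973
f(188, T(4))/u - 13556/(7401 + s) = (188 + (1 + 4))/1973 - 13556/(7401 - 2708) = (188 + 5)*(1/1973) - 13556/4693 = 193*(1/1973) - 13556*1/4693 = 193/1973 - 13556/4693 = -25840239/9259289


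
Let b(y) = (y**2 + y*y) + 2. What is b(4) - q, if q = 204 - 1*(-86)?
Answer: -256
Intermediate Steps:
q = 290 (q = 204 + 86 = 290)
b(y) = 2 + 2*y**2 (b(y) = (y**2 + y**2) + 2 = 2*y**2 + 2 = 2 + 2*y**2)
b(4) - q = (2 + 2*4**2) - 1*290 = (2 + 2*16) - 290 = (2 + 32) - 290 = 34 - 290 = -256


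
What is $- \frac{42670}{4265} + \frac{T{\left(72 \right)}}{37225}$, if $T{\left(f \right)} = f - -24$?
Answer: $- \frac{317596262}{31752925} \approx -10.002$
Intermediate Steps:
$T{\left(f \right)} = 24 + f$ ($T{\left(f \right)} = f + 24 = 24 + f$)
$- \frac{42670}{4265} + \frac{T{\left(72 \right)}}{37225} = - \frac{42670}{4265} + \frac{24 + 72}{37225} = \left(-42670\right) \frac{1}{4265} + 96 \cdot \frac{1}{37225} = - \frac{8534}{853} + \frac{96}{37225} = - \frac{317596262}{31752925}$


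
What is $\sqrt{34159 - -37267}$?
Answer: $\sqrt{71426} \approx 267.26$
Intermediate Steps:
$\sqrt{34159 - -37267} = \sqrt{34159 + 37267} = \sqrt{71426}$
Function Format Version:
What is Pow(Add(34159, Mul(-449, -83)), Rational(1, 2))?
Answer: Pow(71426, Rational(1, 2)) ≈ 267.26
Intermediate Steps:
Pow(Add(34159, Mul(-449, -83)), Rational(1, 2)) = Pow(Add(34159, 37267), Rational(1, 2)) = Pow(71426, Rational(1, 2))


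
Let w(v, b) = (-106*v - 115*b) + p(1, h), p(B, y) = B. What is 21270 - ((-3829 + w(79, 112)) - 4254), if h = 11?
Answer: 50606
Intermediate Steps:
w(v, b) = 1 - 115*b - 106*v (w(v, b) = (-106*v - 115*b) + 1 = (-115*b - 106*v) + 1 = 1 - 115*b - 106*v)
21270 - ((-3829 + w(79, 112)) - 4254) = 21270 - ((-3829 + (1 - 115*112 - 106*79)) - 4254) = 21270 - ((-3829 + (1 - 12880 - 8374)) - 4254) = 21270 - ((-3829 - 21253) - 4254) = 21270 - (-25082 - 4254) = 21270 - 1*(-29336) = 21270 + 29336 = 50606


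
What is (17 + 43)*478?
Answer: 28680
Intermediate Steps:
(17 + 43)*478 = 60*478 = 28680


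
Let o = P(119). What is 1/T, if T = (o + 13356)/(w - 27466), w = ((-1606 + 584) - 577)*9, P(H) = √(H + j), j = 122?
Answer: -559042092/178382495 + 41857*√241/178382495 ≈ -3.1303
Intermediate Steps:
P(H) = √(122 + H) (P(H) = √(H + 122) = √(122 + H))
o = √241 (o = √(122 + 119) = √241 ≈ 15.524)
w = -14391 (w = (-1022 - 577)*9 = -1599*9 = -14391)
T = -13356/41857 - √241/41857 (T = (√241 + 13356)/(-14391 - 27466) = (13356 + √241)/(-41857) = (13356 + √241)*(-1/41857) = -13356/41857 - √241/41857 ≈ -0.31946)
1/T = 1/(-13356/41857 - √241/41857)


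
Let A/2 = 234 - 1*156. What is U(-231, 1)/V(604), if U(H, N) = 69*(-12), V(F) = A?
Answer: -69/13 ≈ -5.3077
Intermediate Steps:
A = 156 (A = 2*(234 - 1*156) = 2*(234 - 156) = 2*78 = 156)
V(F) = 156
U(H, N) = -828
U(-231, 1)/V(604) = -828/156 = -828*1/156 = -69/13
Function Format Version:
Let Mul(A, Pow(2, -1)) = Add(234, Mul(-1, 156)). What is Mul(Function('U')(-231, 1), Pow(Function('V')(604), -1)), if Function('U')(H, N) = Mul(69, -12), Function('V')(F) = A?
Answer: Rational(-69, 13) ≈ -5.3077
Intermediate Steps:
A = 156 (A = Mul(2, Add(234, Mul(-1, 156))) = Mul(2, Add(234, -156)) = Mul(2, 78) = 156)
Function('V')(F) = 156
Function('U')(H, N) = -828
Mul(Function('U')(-231, 1), Pow(Function('V')(604), -1)) = Mul(-828, Pow(156, -1)) = Mul(-828, Rational(1, 156)) = Rational(-69, 13)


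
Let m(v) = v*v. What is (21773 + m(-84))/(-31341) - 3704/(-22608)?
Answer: -22319957/29523222 ≈ -0.75601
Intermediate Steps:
m(v) = v²
(21773 + m(-84))/(-31341) - 3704/(-22608) = (21773 + (-84)²)/(-31341) - 3704/(-22608) = (21773 + 7056)*(-1/31341) - 3704*(-1/22608) = 28829*(-1/31341) + 463/2826 = -28829/31341 + 463/2826 = -22319957/29523222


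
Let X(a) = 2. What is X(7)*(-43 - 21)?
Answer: -128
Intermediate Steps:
X(7)*(-43 - 21) = 2*(-43 - 21) = 2*(-64) = -128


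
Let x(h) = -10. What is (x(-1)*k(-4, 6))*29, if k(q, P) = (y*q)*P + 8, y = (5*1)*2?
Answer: 67280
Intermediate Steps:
y = 10 (y = 5*2 = 10)
k(q, P) = 8 + 10*P*q (k(q, P) = (10*q)*P + 8 = 10*P*q + 8 = 8 + 10*P*q)
(x(-1)*k(-4, 6))*29 = -10*(8 + 10*6*(-4))*29 = -10*(8 - 240)*29 = -10*(-232)*29 = 2320*29 = 67280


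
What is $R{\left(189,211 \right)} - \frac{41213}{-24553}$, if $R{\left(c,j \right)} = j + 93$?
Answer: $\frac{7505325}{24553} \approx 305.68$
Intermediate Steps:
$R{\left(c,j \right)} = 93 + j$
$R{\left(189,211 \right)} - \frac{41213}{-24553} = \left(93 + 211\right) - \frac{41213}{-24553} = 304 - - \frac{41213}{24553} = 304 + \frac{41213}{24553} = \frac{7505325}{24553}$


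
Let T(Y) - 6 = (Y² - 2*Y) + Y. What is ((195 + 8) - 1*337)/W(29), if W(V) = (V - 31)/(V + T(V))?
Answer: 56749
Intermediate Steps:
T(Y) = 6 + Y² - Y (T(Y) = 6 + ((Y² - 2*Y) + Y) = 6 + (Y² - Y) = 6 + Y² - Y)
W(V) = (-31 + V)/(6 + V²) (W(V) = (V - 31)/(V + (6 + V² - V)) = (-31 + V)/(6 + V²))
((195 + 8) - 1*337)/W(29) = ((195 + 8) - 1*337)/(((-31 + 29)/(6 + 29²))) = (203 - 337)/((-2/(6 + 841))) = -134/(-2/847) = -134*(-847/2) = 56749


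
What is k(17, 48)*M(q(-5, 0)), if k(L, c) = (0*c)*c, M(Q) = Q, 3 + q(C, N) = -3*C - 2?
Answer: 0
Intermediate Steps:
q(C, N) = -5 - 3*C (q(C, N) = -3 + (-3*C - 2) = -3 + (-2 - 3*C) = -5 - 3*C)
k(L, c) = 0 (k(L, c) = 0*c = 0)
k(17, 48)*M(q(-5, 0)) = 0*(-5 - 3*(-5)) = 0*(-5 + 15) = 0*10 = 0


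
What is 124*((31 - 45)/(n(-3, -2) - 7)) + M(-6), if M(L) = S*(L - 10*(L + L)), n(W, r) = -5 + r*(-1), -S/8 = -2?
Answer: 9988/5 ≈ 1997.6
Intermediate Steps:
S = 16 (S = -8*(-2) = 16)
n(W, r) = -5 - r
M(L) = -304*L (M(L) = 16*(L - 10*(L + L)) = 16*(L - 20*L) = 16*(-19*L) = -304*L)
124*((31 - 45)/(n(-3, -2) - 7)) + M(-6) = 124*((31 - 45)/((-5 - 1*(-2)) - 7)) - 304*(-6) = 124*(-14/((-5 + 2) - 7)) + 1824 = 124*(-14/(-3 - 7)) + 1824 = 124*(-14/(-10)) + 1824 = 124*(-14*(-⅒)) + 1824 = 124*(7/5) + 1824 = 868/5 + 1824 = 9988/5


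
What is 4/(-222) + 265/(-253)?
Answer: -29921/28083 ≈ -1.0654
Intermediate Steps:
4/(-222) + 265/(-253) = 4*(-1/222) + 265*(-1/253) = -2/111 - 265/253 = -29921/28083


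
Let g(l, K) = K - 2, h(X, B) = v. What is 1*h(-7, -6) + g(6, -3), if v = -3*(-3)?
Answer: 4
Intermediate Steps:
v = 9
h(X, B) = 9
g(l, K) = -2 + K
1*h(-7, -6) + g(6, -3) = 1*9 + (-2 - 3) = 9 - 5 = 4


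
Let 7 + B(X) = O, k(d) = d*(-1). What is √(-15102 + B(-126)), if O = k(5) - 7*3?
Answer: I*√15135 ≈ 123.02*I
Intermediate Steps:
k(d) = -d
O = -26 (O = -1*5 - 7*3 = -5 - 21 = -26)
B(X) = -33 (B(X) = -7 - 26 = -33)
√(-15102 + B(-126)) = √(-15102 - 33) = √(-15135) = I*√15135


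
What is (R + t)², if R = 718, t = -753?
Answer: 1225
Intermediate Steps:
(R + t)² = (718 - 753)² = (-35)² = 1225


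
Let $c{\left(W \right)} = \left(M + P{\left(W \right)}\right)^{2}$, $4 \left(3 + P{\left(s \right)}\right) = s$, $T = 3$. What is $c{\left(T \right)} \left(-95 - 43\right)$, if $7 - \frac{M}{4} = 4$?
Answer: $- \frac{104949}{8} \approx -13119.0$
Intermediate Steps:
$P{\left(s \right)} = -3 + \frac{s}{4}$
$M = 12$ ($M = 28 - 16 = 12$)
$c{\left(W \right)} = \left(9 + \frac{W}{4}\right)^{2}$ ($c{\left(W \right)} = \left(12 + \left(-3 + \frac{W}{4}\right)\right)^{2} = \left(9 + \frac{W}{4}\right)^{2}$)
$c{\left(T \right)} \left(-95 - 43\right) = \frac{\left(36 + 3\right)^{2}}{16} \left(-95 - 43\right) = \frac{39^{2}}{16} \left(-138\right) = \frac{1}{16} \cdot 1521 \left(-138\right) = \frac{1521}{16} \left(-138\right) = - \frac{104949}{8}$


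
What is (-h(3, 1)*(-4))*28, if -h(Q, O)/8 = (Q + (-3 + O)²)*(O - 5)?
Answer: 25088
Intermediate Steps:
h(Q, O) = -8*(-5 + O)*(Q + (-3 + O)²) (h(Q, O) = -8*(Q + (-3 + O)²)*(O - 5) = -8*(Q + (-3 + O)²)*(-5 + O) = -8*(-5 + O)*(Q + (-3 + O)²))
(-h(3, 1)*(-4))*28 = (-(40*3 + 40*(-3 + 1)² - 8*1*3 - 8*1*(-3 + 1)²)*(-4))*28 = (-(120 + 40*(-2)² - 24 - 8*1*(-2)²)*(-4))*28 = (-(120 + 40*4 - 24 - 8*1*4)*(-4))*28 = (-(120 + 160 - 24 - 32)*(-4))*28 = (-1*224*(-4))*28 = -224*(-4)*28 = 896*28 = 25088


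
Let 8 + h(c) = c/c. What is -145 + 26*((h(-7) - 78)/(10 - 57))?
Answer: -4605/47 ≈ -97.979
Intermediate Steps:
h(c) = -7 (h(c) = -8 + c/c = -8 + 1 = -7)
-145 + 26*((h(-7) - 78)/(10 - 57)) = -145 + 26*((-7 - 78)/(10 - 57)) = -145 + 26*(-85/(-47)) = -145 + 26*(-85*(-1/47)) = -145 + 26*(85/47) = -145 + 2210/47 = -4605/47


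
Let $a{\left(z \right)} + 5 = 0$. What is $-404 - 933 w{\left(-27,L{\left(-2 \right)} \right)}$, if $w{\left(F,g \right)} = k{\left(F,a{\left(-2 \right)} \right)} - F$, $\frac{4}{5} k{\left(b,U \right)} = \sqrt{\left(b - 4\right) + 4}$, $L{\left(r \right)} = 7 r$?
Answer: $-25595 - \frac{13995 i \sqrt{3}}{4} \approx -25595.0 - 6060.0 i$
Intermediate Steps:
$a{\left(z \right)} = -5$ ($a{\left(z \right)} = -5 + 0 = -5$)
$k{\left(b,U \right)} = \frac{5 \sqrt{b}}{4}$ ($k{\left(b,U \right)} = \frac{5 \sqrt{\left(b - 4\right) + 4}}{4} = \frac{5 \sqrt{\left(-4 + b\right) + 4}}{4} = \frac{5 \sqrt{b}}{4}$)
$w{\left(F,g \right)} = - F + \frac{5 \sqrt{F}}{4}$ ($w{\left(F,g \right)} = \frac{5 \sqrt{F}}{4} - F = - F + \frac{5 \sqrt{F}}{4}$)
$-404 - 933 w{\left(-27,L{\left(-2 \right)} \right)} = -404 - 933 \left(\left(-1\right) \left(-27\right) + \frac{5 \sqrt{-27}}{4}\right) = -404 - 933 \left(27 + \frac{5 \cdot 3 i \sqrt{3}}{4}\right) = -404 - 933 \left(27 + \frac{15 i \sqrt{3}}{4}\right) = -404 - \left(25191 + \frac{13995 i \sqrt{3}}{4}\right) = -25595 - \frac{13995 i \sqrt{3}}{4}$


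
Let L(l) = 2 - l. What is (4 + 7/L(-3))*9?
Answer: 243/5 ≈ 48.600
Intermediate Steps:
(4 + 7/L(-3))*9 = (4 + 7/(2 - 1*(-3)))*9 = (4 + 7/(2 + 3))*9 = (4 + 7/5)*9 = (27/5)*9 = 243/5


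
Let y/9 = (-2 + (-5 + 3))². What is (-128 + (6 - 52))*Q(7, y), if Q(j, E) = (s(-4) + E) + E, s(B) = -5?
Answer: -49242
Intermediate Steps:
y = 144 (y = 9*(-2 + (-5 + 3))² = 9*(-2 - 2)² = 9*(-4)² = 9*16 = 144)
Q(j, E) = -5 + 2*E (Q(j, E) = (-5 + E) + E = -5 + 2*E)
(-128 + (6 - 52))*Q(7, y) = (-128 + (6 - 52))*(-5 + 2*144) = (-128 - 46)*(-5 + 288) = -174*283 = -49242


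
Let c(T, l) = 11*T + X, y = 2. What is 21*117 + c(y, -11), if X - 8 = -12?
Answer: 2475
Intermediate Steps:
X = -4 (X = 8 - 12 = -4)
c(T, l) = -4 + 11*T (c(T, l) = 11*T - 4 = -4 + 11*T)
21*117 + c(y, -11) = 21*117 + (-4 + 11*2) = 2457 + (-4 + 22) = 2457 + 18 = 2475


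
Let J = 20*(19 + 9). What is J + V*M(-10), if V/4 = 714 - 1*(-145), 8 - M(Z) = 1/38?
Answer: 531194/19 ≈ 27958.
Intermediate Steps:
M(Z) = 303/38 (M(Z) = 8 - 1/38 = 303/38)
J = 560 (J = 20*28 = 560)
V = 3436 (V = 4*(714 - 1*(-145)) = 4*(714 + 145) = 4*859 = 3436)
J + V*M(-10) = 560 + 3436*(303/38) = 560 + 520554/19 = 531194/19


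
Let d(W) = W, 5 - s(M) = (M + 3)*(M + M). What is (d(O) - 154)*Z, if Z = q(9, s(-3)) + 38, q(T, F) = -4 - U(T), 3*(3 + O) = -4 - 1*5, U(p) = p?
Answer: -4000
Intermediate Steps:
s(M) = 5 - 2*M*(3 + M) (s(M) = 5 - (M + 3)*(M + M) = 5 - (3 + M)*2*M = 5 - 2*M*(3 + M))
O = -6 (O = -3 + (-4 - 1*5)/3 = -3 + (-4 - 5)/3 = -3 + (1/3)*(-9) = -3 - 3 = -6)
q(T, F) = -4 - T
Z = 25 (Z = (-4 - 1*9) + 38 = (-4 - 9) + 38 = -13 + 38 = 25)
(d(O) - 154)*Z = (-6 - 154)*25 = -160*25 = -4000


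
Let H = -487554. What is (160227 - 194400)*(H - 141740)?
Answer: 21504863862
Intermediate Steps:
(160227 - 194400)*(H - 141740) = (160227 - 194400)*(-487554 - 141740) = -34173*(-629294) = 21504863862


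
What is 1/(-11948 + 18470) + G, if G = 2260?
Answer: 14739721/6522 ≈ 2260.0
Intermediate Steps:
1/(-11948 + 18470) + G = 1/(-11948 + 18470) + 2260 = 1/6522 + 2260 = 14739721/6522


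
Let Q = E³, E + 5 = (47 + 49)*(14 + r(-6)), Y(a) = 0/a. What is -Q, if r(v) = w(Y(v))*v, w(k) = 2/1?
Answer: -6539203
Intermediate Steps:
Y(a) = 0
w(k) = 2 (w(k) = 2*1 = 2)
r(v) = 2*v
E = 187 (E = -5 + (47 + 49)*(14 + 2*(-6)) = -5 + 96*(14 - 12) = -5 + 96*2 = -5 + 192 = 187)
Q = 6539203 (Q = 187³ = 6539203)
-Q = -1*6539203 = -6539203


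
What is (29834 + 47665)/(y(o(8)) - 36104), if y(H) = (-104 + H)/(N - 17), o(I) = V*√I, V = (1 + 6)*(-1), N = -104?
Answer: -5120611576740/2385452188751 - 65641653*√2/9541808755004 ≈ -2.1466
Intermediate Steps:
V = -7 (V = 7*(-1) = -7)
o(I) = -7*√I
y(H) = 104/121 - H/121 (y(H) = (-104 + H)/(-104 - 17) = (-104 + H)/(-121) = (-104 + H)*(-1/121) = 104/121 - H/121)
(29834 + 47665)/(y(o(8)) - 36104) = (29834 + 47665)/((104/121 - (-7)*√8/121) - 36104) = 77499/((104/121 - (-7)*2*√2/121) - 36104) = 77499/((104/121 - (-14)*√2/121) - 36104) = 77499/((104/121 + 14*√2/121) - 36104) = 77499/(-4368480/121 + 14*√2/121)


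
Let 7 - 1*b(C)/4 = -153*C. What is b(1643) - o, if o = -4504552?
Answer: 5510096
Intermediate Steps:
b(C) = 28 + 612*C (b(C) = 28 - (-612)*C = 28 + 612*C)
b(1643) - o = (28 + 612*1643) - 1*(-4504552) = (28 + 1005516) + 4504552 = 1005544 + 4504552 = 5510096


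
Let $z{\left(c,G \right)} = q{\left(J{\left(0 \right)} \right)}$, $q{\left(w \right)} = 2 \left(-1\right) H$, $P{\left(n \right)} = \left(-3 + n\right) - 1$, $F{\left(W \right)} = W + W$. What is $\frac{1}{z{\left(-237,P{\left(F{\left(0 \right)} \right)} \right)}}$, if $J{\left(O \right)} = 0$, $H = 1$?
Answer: $- \frac{1}{2} \approx -0.5$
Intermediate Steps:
$F{\left(W \right)} = 2 W$
$P{\left(n \right)} = -4 + n$
$q{\left(w \right)} = -2$ ($q{\left(w \right)} = 2 \left(-1\right) 1 = \left(-2\right) 1 = -2$)
$z{\left(c,G \right)} = -2$
$\frac{1}{z{\left(-237,P{\left(F{\left(0 \right)} \right)} \right)}} = \frac{1}{-2} = - \frac{1}{2}$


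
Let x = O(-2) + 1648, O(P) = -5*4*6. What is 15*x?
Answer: 22920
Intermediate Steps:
O(P) = -120 (O(P) = -20*6 = -120)
x = 1528 (x = -120 + 1648 = 1528)
15*x = 15*1528 = 22920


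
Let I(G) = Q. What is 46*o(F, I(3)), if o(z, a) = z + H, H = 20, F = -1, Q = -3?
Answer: 874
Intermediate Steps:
I(G) = -3
o(z, a) = 20 + z (o(z, a) = z + 20 = 20 + z)
46*o(F, I(3)) = 46*(20 - 1) = 46*19 = 874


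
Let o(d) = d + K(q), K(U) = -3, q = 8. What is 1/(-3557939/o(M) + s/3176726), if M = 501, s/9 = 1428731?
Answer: -395502387/2824048438843 ≈ -0.00014005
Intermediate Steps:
s = 12858579 (s = 9*1428731 = 12858579)
o(d) = -3 + d (o(d) = d - 3 = -3 + d)
1/(-3557939/o(M) + s/3176726) = 1/(-3557939/(-3 + 501) + 12858579/3176726) = 1/(-3557939/498 + 12858579*(1/3176726)) = 1/(-3557939*1/498 + 12858579/3176726) = 1/(-3557939/498 + 12858579/3176726) = 1/(-2824048438843/395502387) = -395502387/2824048438843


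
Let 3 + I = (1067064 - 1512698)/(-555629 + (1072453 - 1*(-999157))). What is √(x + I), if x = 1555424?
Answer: √3574665366071862027/1515981 ≈ 1247.2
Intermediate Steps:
I = -4993577/1515981 (I = -3 + (1067064 - 1512698)/(-555629 + (1072453 - 1*(-999157))) = -3 - 445634/(-555629 + (1072453 + 999157)) = -3 - 445634/(-555629 + 2071610) = -3 - 445634/1515981 = -4993577/1515981 ≈ -3.2940)
√(x + I) = √(1555424 - 4993577/1515981) = √(2357988237367/1515981) = √3574665366071862027/1515981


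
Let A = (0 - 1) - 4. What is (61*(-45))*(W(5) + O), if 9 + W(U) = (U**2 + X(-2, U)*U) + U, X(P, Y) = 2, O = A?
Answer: -71370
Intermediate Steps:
A = -5 (A = -1 - 4 = -5)
O = -5
W(U) = -9 + U**2 + 3*U (W(U) = -9 + ((U**2 + 2*U) + U) = -9 + (U**2 + 3*U) = -9 + U**2 + 3*U)
(61*(-45))*(W(5) + O) = (61*(-45))*((-9 + 5**2 + 3*5) - 5) = -2745*((-9 + 25 + 15) - 5) = -2745*(31 - 5) = -2745*26 = -71370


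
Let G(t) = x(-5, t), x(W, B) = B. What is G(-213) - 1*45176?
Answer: -45389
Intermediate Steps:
G(t) = t
G(-213) - 1*45176 = -213 - 1*45176 = -213 - 45176 = -45389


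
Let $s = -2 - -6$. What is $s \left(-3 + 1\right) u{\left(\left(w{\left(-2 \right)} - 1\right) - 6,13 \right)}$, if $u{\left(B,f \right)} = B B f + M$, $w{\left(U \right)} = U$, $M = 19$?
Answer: $-8576$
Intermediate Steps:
$u{\left(B,f \right)} = 19 + f B^{2}$ ($u{\left(B,f \right)} = B B f + 19 = B^{2} f + 19 = f B^{2} + 19 = 19 + f B^{2}$)
$s = 4$ ($s = -2 + 6 = 4$)
$s \left(-3 + 1\right) u{\left(\left(w{\left(-2 \right)} - 1\right) - 6,13 \right)} = 4 \left(-3 + 1\right) \left(19 + 13 \left(\left(-2 - 1\right) - 6\right)^{2}\right) = 4 \left(-2\right) \left(19 + 13 \left(-3 - 6\right)^{2}\right) = - 8 \left(19 + 13 \left(-9\right)^{2}\right) = - 8 \left(19 + 13 \cdot 81\right) = - 8 \left(19 + 1053\right) = \left(-8\right) 1072 = -8576$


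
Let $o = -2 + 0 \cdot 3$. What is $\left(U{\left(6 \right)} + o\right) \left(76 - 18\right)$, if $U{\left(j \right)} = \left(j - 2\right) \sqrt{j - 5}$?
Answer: $116$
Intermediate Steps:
$o = -2$ ($o = -2 + 0 = -2$)
$U{\left(j \right)} = \sqrt{-5 + j} \left(-2 + j\right)$ ($U{\left(j \right)} = \left(-2 + j\right) \sqrt{-5 + j} = \sqrt{-5 + j} \left(-2 + j\right)$)
$\left(U{\left(6 \right)} + o\right) \left(76 - 18\right) = \left(\sqrt{-5 + 6} \left(-2 + 6\right) - 2\right) \left(76 - 18\right) = \left(\sqrt{1} \cdot 4 - 2\right) \left(76 - 18\right) = \left(1 \cdot 4 - 2\right) 58 = \left(4 - 2\right) 58 = 2 \cdot 58 = 116$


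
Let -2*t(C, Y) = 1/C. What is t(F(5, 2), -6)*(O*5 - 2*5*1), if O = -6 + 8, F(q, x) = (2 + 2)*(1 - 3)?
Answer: 0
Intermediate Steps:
F(q, x) = -8 (F(q, x) = 4*(-2) = -8)
O = 2
t(C, Y) = -1/(2*C)
t(F(5, 2), -6)*(O*5 - 2*5*1) = (-½/(-8))*(2*5 - 2*5*1) = (-½*(-⅛))*(10 - 10*1) = (10 - 10)/16 = (1/16)*0 = 0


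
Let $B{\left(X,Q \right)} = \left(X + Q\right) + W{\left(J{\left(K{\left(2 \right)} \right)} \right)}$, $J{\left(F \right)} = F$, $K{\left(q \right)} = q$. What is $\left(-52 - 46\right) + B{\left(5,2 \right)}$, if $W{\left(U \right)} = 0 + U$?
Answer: $-89$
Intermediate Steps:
$W{\left(U \right)} = U$
$B{\left(X,Q \right)} = 2 + Q + X$ ($B{\left(X,Q \right)} = \left(X + Q\right) + 2 = \left(Q + X\right) + 2 = 2 + Q + X$)
$\left(-52 - 46\right) + B{\left(5,2 \right)} = \left(-52 - 46\right) + \left(2 + 2 + 5\right) = -98 + 9 = -89$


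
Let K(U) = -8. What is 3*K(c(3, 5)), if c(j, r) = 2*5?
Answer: -24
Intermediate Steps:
c(j, r) = 10
3*K(c(3, 5)) = 3*(-8) = -24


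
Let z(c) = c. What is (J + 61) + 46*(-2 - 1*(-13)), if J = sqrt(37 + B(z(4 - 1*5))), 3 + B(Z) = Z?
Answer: 567 + sqrt(33) ≈ 572.74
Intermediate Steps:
B(Z) = -3 + Z
J = sqrt(33) (J = sqrt(37 + (-3 + (4 - 1*5))) = sqrt(37 + (-3 + (4 - 5))) = sqrt(37 + (-3 - 1)) = sqrt(37 - 4) = sqrt(33) ≈ 5.7446)
(J + 61) + 46*(-2 - 1*(-13)) = (sqrt(33) + 61) + 46*(-2 - 1*(-13)) = (61 + sqrt(33)) + 46*(-2 + 13) = (61 + sqrt(33)) + 46*11 = (61 + sqrt(33)) + 506 = 567 + sqrt(33)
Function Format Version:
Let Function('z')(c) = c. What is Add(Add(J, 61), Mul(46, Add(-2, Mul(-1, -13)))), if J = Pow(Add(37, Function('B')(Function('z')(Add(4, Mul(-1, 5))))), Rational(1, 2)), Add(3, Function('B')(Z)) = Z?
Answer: Add(567, Pow(33, Rational(1, 2))) ≈ 572.74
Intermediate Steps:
Function('B')(Z) = Add(-3, Z)
J = Pow(33, Rational(1, 2)) (J = Pow(Add(37, Add(-3, Add(4, Mul(-1, 5)))), Rational(1, 2)) = Pow(Add(37, Add(-3, Add(4, -5))), Rational(1, 2)) = Pow(Add(37, Add(-3, -1)), Rational(1, 2)) = Pow(Add(37, -4), Rational(1, 2)) = Pow(33, Rational(1, 2)) ≈ 5.7446)
Add(Add(J, 61), Mul(46, Add(-2, Mul(-1, -13)))) = Add(Add(Pow(33, Rational(1, 2)), 61), Mul(46, Add(-2, Mul(-1, -13)))) = Add(Add(61, Pow(33, Rational(1, 2))), Mul(46, Add(-2, 13))) = Add(Add(61, Pow(33, Rational(1, 2))), Mul(46, 11)) = Add(Add(61, Pow(33, Rational(1, 2))), 506) = Add(567, Pow(33, Rational(1, 2)))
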